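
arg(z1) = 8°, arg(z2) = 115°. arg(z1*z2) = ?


arg(z1*z2) = 8° + 115° = 123°
Normalized to (-180°, 180°]: 123°

123°


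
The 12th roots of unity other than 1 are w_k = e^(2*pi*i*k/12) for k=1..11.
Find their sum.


With w = e^(2*pi*i/12), all 12 of the 12th roots of unity w^0 = 1, w, ..., w^(11) sum to 0: 1 + w + ... + w^(11) = (1 - w^12)/(1 - w) = 0 since w^12 = 1, w ≠ 1.
Removing the root 1: w + w^2 + ... + w^(11) = 0 - 1 = -1

Sum = -1


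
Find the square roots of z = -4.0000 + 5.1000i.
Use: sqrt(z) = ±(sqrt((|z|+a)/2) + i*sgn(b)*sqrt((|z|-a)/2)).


|z| = sqrt(16+26.01) = 6.4815
sqrt((|z|+a)/2) = sqrt((6.4815+(-4))/2) = sqrt(1.2408) = 1.1139
sqrt((|z|-a)/2) = sqrt((6.4815-(-4))/2) = sqrt(5.2408) = 2.2893

±(1.1139 + 2.2893i) i.e. 1.1139 + 2.2893i and -1.1139 - 2.2893i


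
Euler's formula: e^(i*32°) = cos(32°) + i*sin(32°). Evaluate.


cos(32°) = 0.8480
sin(32°) = 0.5299

e^(i*32°) = 0.8480 + 0.5299i


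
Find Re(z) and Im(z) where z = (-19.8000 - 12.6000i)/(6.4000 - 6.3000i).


Multiply by conjugate: (-19.8000 - 12.6000i)(6.4000 + 6.3000i) / (6.4^2 + (-6.3)^2)
Numerator real = -19.8*6.4 - (12.6)*(-6.3) = -47.34
Numerator imag = -12.6*6.4 - (-19.8)*(-6.3) = -205.38
Denominator = 80.65
Re(z) = -47.34/80.65 = -0.5870
Im(z) = -205.38/80.65 = -2.5466

Re(z) = -0.5870, Im(z) = -2.5466


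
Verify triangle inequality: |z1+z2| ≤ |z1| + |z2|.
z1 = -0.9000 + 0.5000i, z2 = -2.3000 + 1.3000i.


|z1| = sqrt((-0.9)^2 + 0.5^2) = sqrt(1.06) = 1.0296
|z2| = sqrt((-2.3)^2 + 1.3^2) = sqrt(6.98) = 2.6420
z1+z2 = -3.2000 + 1.8000i
|z1+z2| = sqrt(13.48) = 3.6715
|z1|+|z2| = 1.0296 + 2.6420 = 3.6716

|z1+z2| = 3.6715 ≤ |z1|+|z2| = 3.6716 (verified)


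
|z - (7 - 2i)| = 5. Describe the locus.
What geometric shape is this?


|z - z0| = r is a circle with center z0 and radius r.
Center = (7, -2), radius = 5

Circle with center (7, -2) and radius 5


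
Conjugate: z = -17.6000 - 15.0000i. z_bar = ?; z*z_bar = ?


z_bar = -17.6000 + 15.0000i
z*z_bar = (-17.6)^2 + (-15)^2 = 309.76 + 225 = 534.76

z_bar = -17.6000 + 15.0000i, z*z_bar = 534.76


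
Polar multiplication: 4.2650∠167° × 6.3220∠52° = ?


r = 4.2650 * 6.3220 = 26.9633
theta = 167° + 52° = 219° = 219° (mod 360)

26.9633 cis(219°)


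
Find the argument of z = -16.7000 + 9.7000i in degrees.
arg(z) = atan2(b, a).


Re = -16.7, Im = 9.7
arg = atan2(9.7, -16.7) = 149.8503 degrees

arg(z) = 149.8503 degrees


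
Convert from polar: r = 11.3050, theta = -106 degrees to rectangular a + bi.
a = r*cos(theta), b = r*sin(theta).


a = 11.3050*cos(-106°) = 11.3050*(-0.27564) = -3.1161
b = 11.3050*sin(-106°) = 11.3050*(-0.961262) = -10.8671

-3.1161 - 10.8671i


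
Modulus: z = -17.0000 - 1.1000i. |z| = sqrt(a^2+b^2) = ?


|z| = sqrt((-17)^2 + (-1.1)^2) = sqrt(289 + 1.21) = sqrt(290.21) = 17.0356

|z| = 17.0356


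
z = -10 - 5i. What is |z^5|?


|z| = sqrt(100+25) = sqrt(125) = 11.1803
|z^5| = |z|^5 = (sqrt(125))^5 = 125^2 * sqrt(125) = 15625*sqrt(125)

|z^5| = 15625*sqrt(125) ≈ 174692.8107


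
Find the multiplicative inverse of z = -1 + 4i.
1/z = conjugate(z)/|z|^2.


|z|^2 = 1+16 = 17
1/z = (-1 - 4i)/17

1/z = -0.0588 - 0.2353i


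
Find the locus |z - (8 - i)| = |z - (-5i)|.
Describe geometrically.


Equal distances means the locus is the perpendicular bisector of z1 and z2.
Midpoint = ((8+0)/2, (-1+(-5))/2) = (4.0000, -3.0000)

Perpendicular bisector through (4.0000, -3.0000)


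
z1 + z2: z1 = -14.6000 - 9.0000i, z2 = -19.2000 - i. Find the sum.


Real: -14.6 - 19.2 = -33.8
Imag: -9 - 1 = -10

-33.8000 - 10.0000i


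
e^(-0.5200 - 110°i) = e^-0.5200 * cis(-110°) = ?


e^-0.5200 = 0.5945
cos(-110°) = -0.342
sin(-110°) = -0.9397
Real = 0.5945*(-0.342) = -0.2033
Imag = 0.5945*(-0.9397) = -0.5587

-0.2033 - 0.5587i


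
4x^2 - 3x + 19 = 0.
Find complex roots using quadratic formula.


disc = (-3)^2 - 4*4*19 = 9 - 304 = -295
sqrt(|disc|) = sqrt(295) = 17.1756
Real part = 3/(2*4) = 0.3750
Imag part = 17.1756/(2*4) = 2.1469

0.3750 ± 2.1469i


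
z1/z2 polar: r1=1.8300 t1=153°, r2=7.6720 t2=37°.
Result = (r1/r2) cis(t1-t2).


r = 1.8300 / 7.6720 = 0.2385
theta = 153° - 37° = 116° = 116° (mod 360)

0.2385 cis(116°)


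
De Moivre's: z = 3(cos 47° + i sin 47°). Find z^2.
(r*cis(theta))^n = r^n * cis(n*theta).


r^2 = 3^2 = 9
n*theta = 2*47° = 94° = 94° (mod 360)
a = 9*cos(94°) = -0.6278
b = 9*sin(94°) = 8.9781

9 cis(94°) = -0.6278 + 8.9781i


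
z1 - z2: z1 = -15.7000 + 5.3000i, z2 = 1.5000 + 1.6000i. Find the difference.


Real: -15.7 - 1.5 = -17.2
Imag: 5.3 - 1.6 = 3.7

-17.2000 + 3.7000i


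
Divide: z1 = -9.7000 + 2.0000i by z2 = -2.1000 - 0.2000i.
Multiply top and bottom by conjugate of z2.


Conjugate of z2 = -2.1000 + 0.2000i
Numerator: (-9.7000 + 2.0000i)(-2.1000 + 0.2000i) = 19.9700 - 6.1400i
Denominator: (-2.1)^2 + (-0.2)^2 = 4.45
Result = (19.9700 - 6.1400i)/4.45

4.4876 - 1.3798i


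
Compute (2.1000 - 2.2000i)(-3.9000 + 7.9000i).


Real = 2.1*(-3.9) - (-2.2)*7.9 = -8.19 - (-17.38) = 9.19
Imag = 2.1*7.9 - (3.9)*(-2.2) = 16.59 + 8.58 = 25.17

9.1900 + 25.1700i


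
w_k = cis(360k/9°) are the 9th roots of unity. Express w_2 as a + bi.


Angle = 360*2/9 = 80°
a = cos(80°) = 0.1736
b = sin(80°) = 0.9848

0.1736 + 0.9848i


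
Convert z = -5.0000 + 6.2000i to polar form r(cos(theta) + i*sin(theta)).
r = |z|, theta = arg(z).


r = sqrt(25+38.44) = sqrt(63.44) = 7.9649
theta = atan2(6.2, -5) = 128.8845 degrees

r = 7.9649, theta = 128.8845 degrees


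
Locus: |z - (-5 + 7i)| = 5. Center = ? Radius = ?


|z - z0| = r is a circle with center z0 and radius r.
Center = (-5, 7), radius = 5

Circle with center (-5, 7) and radius 5


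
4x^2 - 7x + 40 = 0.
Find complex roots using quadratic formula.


disc = (-7)^2 - 4*4*40 = 49 - 640 = -591
sqrt(|disc|) = sqrt(591) = 24.3105
Real part = 7/(2*4) = 0.8750
Imag part = 24.3105/(2*4) = 3.0388

0.8750 ± 3.0388i


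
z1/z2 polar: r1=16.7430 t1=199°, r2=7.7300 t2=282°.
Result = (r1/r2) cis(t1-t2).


r = 16.7430 / 7.7300 = 2.1660
theta = 199° - 282° = -83° = 277° (mod 360)

2.1660 cis(277°)


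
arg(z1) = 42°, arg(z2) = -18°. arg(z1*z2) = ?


arg(z1*z2) = 42° - 18° = 24°
Normalized to (-180°, 180°]: 24°

24°


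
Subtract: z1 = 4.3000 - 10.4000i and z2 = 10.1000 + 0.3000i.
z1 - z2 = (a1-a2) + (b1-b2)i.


Real: 4.3 - 10.1 = -5.8
Imag: -10.4 - 0.3 = -10.7

-5.8000 - 10.7000i


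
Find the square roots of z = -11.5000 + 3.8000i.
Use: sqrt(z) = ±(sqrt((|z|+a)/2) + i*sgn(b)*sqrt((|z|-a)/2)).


|z| = sqrt(132.25+14.44) = 12.1116
sqrt((|z|+a)/2) = sqrt((12.1116+(-11.5))/2) = sqrt(0.3058) = 0.5530
sqrt((|z|-a)/2) = sqrt((12.1116-(-11.5))/2) = sqrt(11.8058) = 3.4360

±(0.5530 + 3.4360i) i.e. 0.5530 + 3.4360i and -0.5530 - 3.4360i


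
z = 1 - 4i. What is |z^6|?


|z| = sqrt(1+16) = sqrt(17) = 4.1231
|z^6| = |z|^6 = (sqrt(17))^6 = 17^3 = 4913

|z^6| = 4913


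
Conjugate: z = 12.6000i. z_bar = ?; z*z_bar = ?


z_bar = -12.6000i
z*z_bar = 0^2 + 12.6^2 = 0 + 158.76 = 158.76

z_bar = -12.6000i, z*z_bar = 158.76


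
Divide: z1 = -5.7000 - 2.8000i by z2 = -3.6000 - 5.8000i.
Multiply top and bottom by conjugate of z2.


Conjugate of z2 = -3.6000 + 5.8000i
Numerator: (-5.7000 - 2.8000i)(-3.6000 + 5.8000i) = 36.7600 - 22.9800i
Denominator: (-3.6)^2 + (-5.8)^2 = 46.6
Result = (36.7600 - 22.9800i)/46.6

0.7888 - 0.4931i


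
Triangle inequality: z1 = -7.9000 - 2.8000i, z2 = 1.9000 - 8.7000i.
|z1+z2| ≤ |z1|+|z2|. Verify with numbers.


|z1| = sqrt((-7.9)^2 + (-2.8)^2) = sqrt(70.25) = 8.3815
|z2| = sqrt(1.9^2 + (-8.7)^2) = sqrt(79.3) = 8.9051
z1+z2 = -6.0000 - 11.5000i
|z1+z2| = sqrt(168.25) = 12.9711
|z1|+|z2| = 8.3815 + 8.9051 = 17.2866

|z1+z2| = 12.9711 ≤ |z1|+|z2| = 17.2866 (verified)


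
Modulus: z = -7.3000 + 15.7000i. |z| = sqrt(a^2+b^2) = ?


|z| = sqrt((-7.3)^2 + 15.7^2) = sqrt(53.29 + 246.49) = sqrt(299.78) = 17.3142

|z| = 17.3142


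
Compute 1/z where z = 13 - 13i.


|z|^2 = 169+169 = 338
1/z = (13 + 13i)/338

1/z = 0.0385 + 0.0385i


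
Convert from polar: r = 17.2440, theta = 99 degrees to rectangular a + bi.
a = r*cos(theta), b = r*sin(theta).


a = 17.2440*cos(99°) = 17.2440*(-0.1564345) = -2.6976
b = 17.2440*sin(99°) = 17.2440*0.98769 = 17.0317

-2.6976 + 17.0317i


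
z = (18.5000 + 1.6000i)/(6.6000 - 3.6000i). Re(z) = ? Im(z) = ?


Multiply by conjugate: (18.5000 + 1.6000i)(6.6000 + 3.6000i) / (6.6^2 + (-3.6)^2)
Numerator real = 18.5*6.6 + 1.6*(-3.6) = 116.34
Numerator imag = 1.6*6.6 - 18.5*(-3.6) = 77.16
Denominator = 56.52
Re(z) = 116.34/56.52 = 2.0584
Im(z) = 77.16/56.52 = 1.3652

Re(z) = 2.0584, Im(z) = 1.3652


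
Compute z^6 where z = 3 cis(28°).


r^6 = 3^6 = 729
n*theta = 6*28° = 168° = 168° (mod 360)
a = 729*cos(168°) = -713.0696
b = 729*sin(168°) = 151.5676

729 cis(168°) = -713.0696 + 151.5676i


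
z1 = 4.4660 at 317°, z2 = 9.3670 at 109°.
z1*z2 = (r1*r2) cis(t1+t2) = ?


r = 4.4660 * 9.3670 = 41.8330
theta = 317° + 109° = 426° = 66° (mod 360)

41.8330 cis(66°)


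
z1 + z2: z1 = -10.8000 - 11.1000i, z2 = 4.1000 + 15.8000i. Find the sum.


Real: -10.8 + 4.1 = -6.7
Imag: -11.1 + 15.8 = 4.7

-6.7000 + 4.7000i


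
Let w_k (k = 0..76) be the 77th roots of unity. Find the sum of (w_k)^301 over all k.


The roots are w_k = w^k with w = e^(2*pi*i/77), and (w^k)^301 = (w^301)^k.
So S = 1 + u + u^2 + ... + u^(76) with u = w^301.
301 = 3*77 + 70, so 301 is not a multiple of 77: u = (w^77)^3 * w^70 = w^70 ≠ 1 (w is a primitive 77th root), while u^77 = (w^77)^301 = 1.
Geometric series: S = (1 - u^77)/(1 - u) = (1 - 1)/(1 - u) = 0

S = 0


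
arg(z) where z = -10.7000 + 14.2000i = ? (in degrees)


Re = -10.7, Im = 14.2
arg = atan2(14.2, -10.7) = 126.9988 degrees

arg(z) = 126.9988 degrees


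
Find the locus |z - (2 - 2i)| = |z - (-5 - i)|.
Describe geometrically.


Equal distances means the locus is the perpendicular bisector of z1 and z2.
Midpoint = ((2+(-5))/2, (-2+(-1))/2) = (-1.5000, -1.5000)

Perpendicular bisector through (-1.5000, -1.5000)


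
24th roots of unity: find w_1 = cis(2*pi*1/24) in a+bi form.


Angle = 360*1/24 = 15°
a = cos(15°) = 0.9659
b = sin(15°) = 0.2588

0.9659 + 0.2588i


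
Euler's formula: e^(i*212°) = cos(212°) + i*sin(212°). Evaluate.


cos(212°) = -0.8480
sin(212°) = -0.5299

e^(i*212°) = -0.8480 - 0.5299i


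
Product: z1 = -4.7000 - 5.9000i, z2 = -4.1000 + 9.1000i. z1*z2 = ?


Real = -4.7*(-4.1) - (-5.9)*9.1 = 19.27 - (-53.69) = 72.96
Imag = -4.7*9.1 - (4.1)*(-5.9) = -42.77 + 24.19 = -18.58

72.9600 - 18.5800i


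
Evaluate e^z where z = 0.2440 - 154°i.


e^0.2440 = 1.27634
cos(-154°) = -0.8988
sin(-154°) = -0.4384
Real = 1.27634*(-0.8988) = -1.1472
Imag = 1.27634*(-0.4384) = -0.5595

-1.1472 - 0.5595i


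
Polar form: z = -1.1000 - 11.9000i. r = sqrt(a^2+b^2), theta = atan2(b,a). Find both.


r = sqrt(1.21+141.61) = sqrt(142.82) = 11.9507
theta = atan2(-11.9, -1.1) = -95.2812 degrees

r = 11.9507, theta = -95.2812 degrees


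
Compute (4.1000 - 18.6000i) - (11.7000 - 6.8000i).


Real: 4.1 - 11.7 = -7.6
Imag: -18.6 + 6.8 = -11.8

-7.6000 - 11.8000i


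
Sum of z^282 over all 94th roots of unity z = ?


The roots are w_k = w^k with w = e^(2*pi*i/94), and (w^k)^282 = (w^282)^k.
So S = 1 + u + u^2 + ... + u^(93) with u = w^282.
282 = 3*94 + 0, so 282 is a multiple of 94 and u = (w^94)^3 = 1.
Every one of the 94 terms equals 1: S = 94

S = 94


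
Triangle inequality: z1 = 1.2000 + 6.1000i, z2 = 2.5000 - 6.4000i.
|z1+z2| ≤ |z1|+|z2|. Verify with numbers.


|z1| = sqrt(1.2^2 + 6.1^2) = sqrt(38.65) = 6.2169
|z2| = sqrt(2.5^2 + (-6.4)^2) = sqrt(47.21) = 6.8710
z1+z2 = 3.7000 - 0.3000i
|z1+z2| = sqrt(13.78) = 3.7121
|z1|+|z2| = 6.2169 + 6.8710 = 13.0879

|z1+z2| = 3.7121 ≤ |z1|+|z2| = 13.0879 (verified)


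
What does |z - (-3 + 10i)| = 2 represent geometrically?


|z - z0| = r is a circle with center z0 and radius r.
Center = (-3, 10), radius = 2

Circle with center (-3, 10) and radius 2


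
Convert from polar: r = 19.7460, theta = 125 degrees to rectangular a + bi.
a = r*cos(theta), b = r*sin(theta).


a = 19.7460*cos(125°) = 19.7460*(-0.573576) = -11.3258
b = 19.7460*sin(125°) = 19.7460*0.819152 = 16.1750

-11.3258 + 16.1750i


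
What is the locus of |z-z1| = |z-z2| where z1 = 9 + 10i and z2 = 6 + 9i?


Equal distances means the locus is the perpendicular bisector of z1 and z2.
Midpoint = ((9+6)/2, (10+9)/2) = (7.5000, 9.5000)

Perpendicular bisector through (7.5000, 9.5000)


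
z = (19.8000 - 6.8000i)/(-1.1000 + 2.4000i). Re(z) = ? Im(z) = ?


Multiply by conjugate: (19.8000 - 6.8000i)(-1.1000 - 2.4000i) / ((-1.1)^2 + 2.4^2)
Numerator real = 19.8*(-1.1) - (6.8)*2.4 = -38.1
Numerator imag = -6.8*(-1.1) - 19.8*2.4 = -40.04
Denominator = 6.97
Re(z) = -38.1/6.97 = -5.4663
Im(z) = -40.04/6.97 = -5.7446

Re(z) = -5.4663, Im(z) = -5.7446


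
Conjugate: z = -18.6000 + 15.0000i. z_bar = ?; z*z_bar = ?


z_bar = -18.6000 - 15.0000i
z*z_bar = (-18.6)^2 + 15^2 = 345.96 + 225 = 570.96

z_bar = -18.6000 - 15.0000i, z*z_bar = 570.96


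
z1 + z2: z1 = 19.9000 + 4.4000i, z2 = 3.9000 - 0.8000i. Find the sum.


Real: 19.9 + 3.9 = 23.8
Imag: 4.4 - 0.8 = 3.6

23.8000 + 3.6000i


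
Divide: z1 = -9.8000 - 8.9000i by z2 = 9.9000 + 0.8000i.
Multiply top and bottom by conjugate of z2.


Conjugate of z2 = 9.9000 - 0.8000i
Numerator: (-9.8000 - 8.9000i)(9.9000 - 0.8000i) = -104.1400 - 80.2700i
Denominator: 9.9^2 + 0.8^2 = 98.65
Result = (-104.1400 - 80.2700i)/98.65

-1.0557 - 0.8137i


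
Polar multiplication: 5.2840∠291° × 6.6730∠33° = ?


r = 5.2840 * 6.6730 = 35.2601
theta = 291° + 33° = 324° = 324° (mod 360)

35.2601 cis(324°)


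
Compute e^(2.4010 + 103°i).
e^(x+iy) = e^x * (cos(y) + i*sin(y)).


e^2.4010 = 11.0342
cos(103°) = -0.224951
sin(103°) = 0.97437
Real = 11.0342*(-0.224951) = -2.4822
Imag = 11.0342*0.97437 = 10.7514

-2.4822 + 10.7514i


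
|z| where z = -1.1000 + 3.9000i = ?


|z| = sqrt((-1.1)^2 + 3.9^2) = sqrt(1.21 + 15.21) = sqrt(16.42) = 4.0522

|z| = 4.0522


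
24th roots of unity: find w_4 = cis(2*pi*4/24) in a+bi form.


Angle = 360*4/24 = 60°
a = cos(60°) = 0.5000
b = sin(60°) = 0.8660

0.5000 + 0.8660i


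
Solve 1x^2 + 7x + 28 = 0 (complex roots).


disc = 7^2 - 4*1*28 = 49 - 112 = -63
sqrt(|disc|) = sqrt(63) = 7.9373
Real part = -7/(2*1) = -3.5000
Imag part = 7.9373/(2*1) = 3.9686

-3.5000 ± 3.9686i


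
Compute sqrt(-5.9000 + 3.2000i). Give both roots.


|z| = sqrt(34.81+10.24) = 6.7119
sqrt((|z|+a)/2) = sqrt((6.7119+(-5.9))/2) = sqrt(0.4060) = 0.6372
sqrt((|z|-a)/2) = sqrt((6.7119-(-5.9))/2) = sqrt(6.3060) = 2.5112

±(0.6372 + 2.5112i) i.e. 0.6372 + 2.5112i and -0.6372 - 2.5112i


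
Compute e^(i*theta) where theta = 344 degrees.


cos(344°) = 0.9613
sin(344°) = -0.2756

e^(i*344°) = 0.9613 - 0.2756i


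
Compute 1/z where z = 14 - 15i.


|z|^2 = 196+225 = 421
1/z = (14 + 15i)/421

1/z = 0.0333 + 0.0356i


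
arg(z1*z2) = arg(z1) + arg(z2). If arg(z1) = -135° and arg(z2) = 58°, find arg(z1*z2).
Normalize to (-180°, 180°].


arg(z1*z2) = -135° + 58° = -77°
Normalized to (-180°, 180°]: -77°

-77°


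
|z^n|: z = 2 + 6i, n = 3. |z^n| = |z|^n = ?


|z| = sqrt(4+36) = sqrt(40) = 6.3246
|z^3| = |z|^3 = (sqrt(40))^3 = 40*sqrt(40)

|z^3| = 40*sqrt(40) ≈ 252.9822


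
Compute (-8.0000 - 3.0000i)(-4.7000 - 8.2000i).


Real = -8*(-4.7) - (-3)*(-8.2) = 37.6 - 24.6 = 13
Imag = -8*(-8.2) - (4.7)*(-3) = 65.6 + 14.1 = 79.7

13.0000 + 79.7000i


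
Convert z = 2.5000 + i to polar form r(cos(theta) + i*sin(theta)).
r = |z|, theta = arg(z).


r = sqrt(6.25+1) = sqrt(7.25) = 2.6926
theta = atan2(1, 2.5) = 21.8014 degrees

r = 2.6926, theta = 21.8014 degrees


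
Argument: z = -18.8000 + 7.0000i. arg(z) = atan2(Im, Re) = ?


Re = -18.8, Im = 7
arg = atan2(7, -18.8) = 159.5777 degrees

arg(z) = 159.5777 degrees


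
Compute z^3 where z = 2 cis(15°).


r^3 = 2^3 = 8
n*theta = 3*15° = 45° = 45° (mod 360)
a = 8*cos(45°) = 5.6569
b = 8*sin(45°) = 5.6569

8 cis(45°) = 5.6569 + 5.6569i


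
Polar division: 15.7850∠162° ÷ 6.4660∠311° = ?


r = 15.7850 / 6.4660 = 2.4412
theta = 162° - 311° = -149° = 211° (mod 360)

2.4412 cis(211°)


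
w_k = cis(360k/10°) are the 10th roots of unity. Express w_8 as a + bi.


Angle = 360*8/10 = 288°
a = cos(288°) = 0.3090
b = sin(288°) = -0.9511

0.3090 - 0.9511i


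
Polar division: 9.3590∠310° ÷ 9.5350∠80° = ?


r = 9.3590 / 9.5350 = 0.9815
theta = 310° - 80° = 230° = 230° (mod 360)

0.9815 cis(230°)


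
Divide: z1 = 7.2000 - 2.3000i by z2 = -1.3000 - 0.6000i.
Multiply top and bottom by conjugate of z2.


Conjugate of z2 = -1.3000 + 0.6000i
Numerator: (7.2000 - 2.3000i)(-1.3000 + 0.6000i) = -7.9800 + 7.3100i
Denominator: (-1.3)^2 + (-0.6)^2 = 2.05
Result = (-7.9800 + 7.3100i)/2.05

-3.8927 + 3.5659i


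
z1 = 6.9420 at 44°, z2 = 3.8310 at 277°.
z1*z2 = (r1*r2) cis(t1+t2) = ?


r = 6.9420 * 3.8310 = 26.5948
theta = 44° + 277° = 321° = 321° (mod 360)

26.5948 cis(321°)


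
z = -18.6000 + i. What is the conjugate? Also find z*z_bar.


z_bar = -18.6000 - i
z*z_bar = (-18.6)^2 + 1^2 = 345.96 + 1 = 346.96

z_bar = -18.6000 - i, z*z_bar = 346.96


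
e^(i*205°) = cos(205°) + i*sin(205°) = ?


cos(205°) = -0.9063
sin(205°) = -0.4226

e^(i*205°) = -0.9063 - 0.4226i


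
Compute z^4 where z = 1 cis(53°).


r^4 = 1^4 = 1
n*theta = 4*53° = 212° = 212° (mod 360)
a = 1*cos(212°) = -0.8480
b = 1*sin(212°) = -0.5299

1 cis(212°) = -0.8480 - 0.5299i


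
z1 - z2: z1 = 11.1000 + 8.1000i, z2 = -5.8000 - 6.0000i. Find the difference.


Real: 11.1 + 5.8 = 16.9
Imag: 8.1 + 6 = 14.1

16.9000 + 14.1000i


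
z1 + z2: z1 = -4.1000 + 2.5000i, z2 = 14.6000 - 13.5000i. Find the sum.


Real: -4.1 + 14.6 = 10.5
Imag: 2.5 - 13.5 = -11

10.5000 - 11.0000i


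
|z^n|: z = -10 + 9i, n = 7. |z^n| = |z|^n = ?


|z| = sqrt(100+81) = sqrt(181) = 13.4536
|z^7| = |z|^7 = (sqrt(181))^7 = 181^3 * sqrt(181) = 5929741*sqrt(181)

|z^7| = 5929741*sqrt(181) ≈ 79776506.1105


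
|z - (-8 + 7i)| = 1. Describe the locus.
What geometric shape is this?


|z - z0| = r is a circle with center z0 and radius r.
Center = (-8, 7), radius = 1

Circle with center (-8, 7) and radius 1


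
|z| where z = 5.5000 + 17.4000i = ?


|z| = sqrt(5.5^2 + 17.4^2) = sqrt(30.25 + 302.76) = sqrt(333.01) = 18.2486

|z| = 18.2486


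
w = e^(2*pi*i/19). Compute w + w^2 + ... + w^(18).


With w = e^(2*pi*i/19), all 19 of the 19th roots of unity w^0 = 1, w, ..., w^(18) sum to 0: 1 + w + ... + w^(18) = (1 - w^19)/(1 - w) = 0 since w^19 = 1, w ≠ 1.
Removing the root 1: w + w^2 + ... + w^(18) = 0 - 1 = -1

Sum = -1


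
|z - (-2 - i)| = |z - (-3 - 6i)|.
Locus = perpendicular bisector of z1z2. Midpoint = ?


Equal distances means the locus is the perpendicular bisector of z1 and z2.
Midpoint = ((-2+(-3))/2, (-1+(-6))/2) = (-2.5000, -3.5000)

Perpendicular bisector through (-2.5000, -3.5000)


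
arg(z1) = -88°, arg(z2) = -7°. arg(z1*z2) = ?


arg(z1*z2) = -88° - 7° = -95°
Normalized to (-180°, 180°]: -95°

-95°


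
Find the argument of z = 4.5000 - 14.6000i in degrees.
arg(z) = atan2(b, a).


Re = 4.5, Im = -14.6
arg = atan2(-14.6, 4.5) = -72.8697 degrees

arg(z) = -72.8697 degrees


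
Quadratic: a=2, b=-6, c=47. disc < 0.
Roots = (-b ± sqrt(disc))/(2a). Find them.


disc = (-6)^2 - 4*2*47 = 36 - 376 = -340
sqrt(|disc|) = sqrt(340) = 18.4391
Real part = 6/(2*2) = 1.5000
Imag part = 18.4391/(2*2) = 4.6098

1.5000 ± 4.6098i


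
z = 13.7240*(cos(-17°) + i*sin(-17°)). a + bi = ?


a = 13.7240*cos(-17°) = 13.7240*0.9563 = 13.1243
b = 13.7240*sin(-17°) = 13.7240*(-0.29237) = -4.0125

13.1243 - 4.0125i


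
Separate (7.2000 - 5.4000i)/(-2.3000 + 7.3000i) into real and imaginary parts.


Multiply by conjugate: (7.2000 - 5.4000i)(-2.3000 - 7.3000i) / ((-2.3)^2 + 7.3^2)
Numerator real = 7.2*(-2.3) - (5.4)*7.3 = -55.98
Numerator imag = -5.4*(-2.3) - 7.2*7.3 = -40.14
Denominator = 58.58
Re(z) = -55.98/58.58 = -0.9556
Im(z) = -40.14/58.58 = -0.6852

Re(z) = -0.9556, Im(z) = -0.6852


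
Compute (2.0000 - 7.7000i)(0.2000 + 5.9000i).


Real = 2*0.2 - (-7.7)*5.9 = 0.4 - (-45.43) = 45.83
Imag = 2*5.9 + 0.2*(-7.7) = 11.8 - (1.54) = 10.26

45.8300 + 10.2600i


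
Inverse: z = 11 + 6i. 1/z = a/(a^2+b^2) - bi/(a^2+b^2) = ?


|z|^2 = 121+36 = 157
1/z = (11 - 6i)/157

1/z = 0.0701 - 0.0382i


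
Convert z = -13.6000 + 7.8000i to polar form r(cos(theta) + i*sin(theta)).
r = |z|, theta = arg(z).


r = sqrt(184.96+60.84) = sqrt(245.8) = 15.6780
theta = atan2(7.8, -13.6) = 150.1645 degrees

r = 15.6780, theta = 150.1645 degrees


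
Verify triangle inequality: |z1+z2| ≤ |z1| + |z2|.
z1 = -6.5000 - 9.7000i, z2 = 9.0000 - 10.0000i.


|z1| = sqrt((-6.5)^2 + (-9.7)^2) = sqrt(136.34) = 11.6765
|z2| = sqrt(9^2 + (-10)^2) = sqrt(181) = 13.4536
z1+z2 = 2.5000 - 19.7000i
|z1+z2| = sqrt(394.34) = 19.8580
|z1|+|z2| = 11.6765 + 13.4536 = 25.1301

|z1+z2| = 19.8580 ≤ |z1|+|z2| = 25.1301 (verified)


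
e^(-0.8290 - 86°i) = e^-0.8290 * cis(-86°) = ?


e^-0.8290 = 0.4365
cos(-86°) = 0.069756
sin(-86°) = -0.99756
Real = 0.4365*0.069756 = 0.0304
Imag = 0.4365*(-0.99756) = -0.4354

0.0304 - 0.4354i


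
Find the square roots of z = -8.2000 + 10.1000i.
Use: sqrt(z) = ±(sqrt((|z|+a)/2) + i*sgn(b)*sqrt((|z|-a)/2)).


|z| = sqrt(67.24+102.01) = 13.0096
sqrt((|z|+a)/2) = sqrt((13.0096+(-8.2))/2) = sqrt(2.4048) = 1.5507
sqrt((|z|-a)/2) = sqrt((13.0096-(-8.2))/2) = sqrt(10.6048) = 3.2565

±(1.5507 + 3.2565i) i.e. 1.5507 + 3.2565i and -1.5507 - 3.2565i


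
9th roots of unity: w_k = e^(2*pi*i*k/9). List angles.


The 9th roots of unity are cis(360k/9°) for k=0..8
Angle step = 360/9 = 40°
Primitive root: cis(40°)
Primitive root = 0.7660 + 0.6428i

9 roots at angles: 0°, 40°, 80°, 120°, 160°, 200°, 240°, 280°, 320°


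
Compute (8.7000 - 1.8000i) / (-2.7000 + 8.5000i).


Conjugate of z2 = -2.7000 - 8.5000i
Numerator: (8.7000 - 1.8000i)(-2.7000 - 8.5000i) = -38.7900 - 69.0900i
Denominator: (-2.7)^2 + 8.5^2 = 79.54
Result = (-38.7900 - 69.0900i)/79.54

-0.4877 - 0.8686i


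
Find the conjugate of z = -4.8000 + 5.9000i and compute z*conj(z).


z_bar = -4.8000 - 5.9000i
z*z_bar = (-4.8)^2 + 5.9^2 = 23.04 + 34.81 = 57.85

z_bar = -4.8000 - 5.9000i, z*z_bar = 57.85


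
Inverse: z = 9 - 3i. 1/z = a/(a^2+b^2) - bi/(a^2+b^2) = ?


|z|^2 = 81+9 = 90
1/z = (9 + 3i)/90

1/z = 0.1000 + 0.0333i


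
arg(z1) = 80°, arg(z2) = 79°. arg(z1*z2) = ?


arg(z1*z2) = 80° + 79° = 159°
Normalized to (-180°, 180°]: 159°

159°


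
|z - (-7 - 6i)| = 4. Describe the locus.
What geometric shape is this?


|z - z0| = r is a circle with center z0 and radius r.
Center = (-7, -6), radius = 4

Circle with center (-7, -6) and radius 4


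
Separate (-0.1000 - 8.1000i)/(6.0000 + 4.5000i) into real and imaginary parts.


Multiply by conjugate: (-0.1000 - 8.1000i)(6.0000 - 4.5000i) / (6^2 + 4.5^2)
Numerator real = -0.1*6 - (8.1)*4.5 = -37.05
Numerator imag = -8.1*6 - (-0.1)*4.5 = -48.15
Denominator = 56.25
Re(z) = -37.05/56.25 = -0.6587
Im(z) = -48.15/56.25 = -0.8560

Re(z) = -0.6587, Im(z) = -0.8560


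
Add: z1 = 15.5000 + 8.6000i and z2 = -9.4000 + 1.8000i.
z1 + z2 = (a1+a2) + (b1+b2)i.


Real: 15.5 - 9.4 = 6.1
Imag: 8.6 + 1.8 = 10.4

6.1000 + 10.4000i


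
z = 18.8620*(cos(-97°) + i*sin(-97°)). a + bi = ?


a = 18.8620*cos(-97°) = 18.8620*(-0.12187) = -2.2987
b = 18.8620*sin(-97°) = 18.8620*(-0.992546) = -18.7214

-2.2987 - 18.7214i


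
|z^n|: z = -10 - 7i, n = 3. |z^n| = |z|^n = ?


|z| = sqrt(100+49) = sqrt(149) = 12.2066
|z^3| = |z|^3 = (sqrt(149))^3 = 149*sqrt(149)

|z^3| = 149*sqrt(149) ≈ 1818.7768


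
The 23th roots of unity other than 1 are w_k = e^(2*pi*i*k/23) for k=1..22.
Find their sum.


With w = e^(2*pi*i/23), all 23 of the 23th roots of unity w^0 = 1, w, ..., w^(22) sum to 0: 1 + w + ... + w^(22) = (1 - w^23)/(1 - w) = 0 since w^23 = 1, w ≠ 1.
Removing the root 1: w + w^2 + ... + w^(22) = 0 - 1 = -1

Sum = -1


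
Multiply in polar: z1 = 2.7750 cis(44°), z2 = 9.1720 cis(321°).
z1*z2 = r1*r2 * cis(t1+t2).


r = 2.7750 * 9.1720 = 25.4523
theta = 44° + 321° = 365° = 5° (mod 360)

25.4523 cis(5°)


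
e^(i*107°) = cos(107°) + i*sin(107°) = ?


cos(107°) = -0.2924
sin(107°) = 0.9563

e^(i*107°) = -0.2924 + 0.9563i


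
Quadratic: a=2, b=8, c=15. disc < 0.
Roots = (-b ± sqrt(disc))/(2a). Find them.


disc = 8^2 - 4*2*15 = 64 - 120 = -56
sqrt(|disc|) = sqrt(56) = 7.4833
Real part = -8/(2*2) = -2.0000
Imag part = 7.4833/(2*2) = 1.8708

-2.0000 ± 1.8708i


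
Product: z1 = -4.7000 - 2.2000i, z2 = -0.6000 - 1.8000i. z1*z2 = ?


Real = -4.7*(-0.6) - (-2.2)*(-1.8) = 2.82 - 3.96 = -1.14
Imag = -4.7*(-1.8) - (0.6)*(-2.2) = 8.46 + 1.32 = 9.78

-1.1400 + 9.7800i


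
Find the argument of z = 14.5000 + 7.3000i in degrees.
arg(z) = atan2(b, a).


Re = 14.5, Im = 7.3
arg = atan2(7.3, 14.5) = 26.7229 degrees

arg(z) = 26.7229 degrees


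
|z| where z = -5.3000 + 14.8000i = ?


|z| = sqrt((-5.3)^2 + 14.8^2) = sqrt(28.09 + 219.04) = sqrt(247.13) = 15.7204

|z| = 15.7204


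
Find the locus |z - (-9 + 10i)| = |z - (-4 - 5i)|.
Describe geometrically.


Equal distances means the locus is the perpendicular bisector of z1 and z2.
Midpoint = ((-9+(-4))/2, (10+(-5))/2) = (-6.5000, 2.5000)

Perpendicular bisector through (-6.5000, 2.5000)


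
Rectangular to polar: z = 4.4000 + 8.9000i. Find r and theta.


r = sqrt(19.36+79.21) = sqrt(98.57) = 9.9282
theta = atan2(8.9, 4.4) = 63.6930 degrees

r = 9.9282, theta = 63.6930 degrees


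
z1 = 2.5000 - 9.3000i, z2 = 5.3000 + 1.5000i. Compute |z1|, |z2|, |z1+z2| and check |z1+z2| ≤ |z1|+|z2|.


|z1| = sqrt(2.5^2 + (-9.3)^2) = sqrt(92.74) = 9.6302
|z2| = sqrt(5.3^2 + 1.5^2) = sqrt(30.34) = 5.5082
z1+z2 = 7.8000 - 7.8000i
|z1+z2| = sqrt(121.68) = 11.0309
|z1|+|z2| = 9.6302 + 5.5082 = 15.1384

|z1+z2| = 11.0309 ≤ |z1|+|z2| = 15.1384 (verified)


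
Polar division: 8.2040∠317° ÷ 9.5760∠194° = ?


r = 8.2040 / 9.5760 = 0.8567
theta = 317° - 194° = 123° = 123° (mod 360)

0.8567 cis(123°)


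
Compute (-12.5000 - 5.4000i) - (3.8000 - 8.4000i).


Real: -12.5 - 3.8 = -16.3
Imag: -5.4 + 8.4 = 3

-16.3000 + 3.0000i


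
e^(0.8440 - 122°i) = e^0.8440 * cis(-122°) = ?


e^0.8440 = 2.3257
cos(-122°) = -0.5299
sin(-122°) = -0.84805
Real = 2.3257*(-0.5299) = -1.2324
Imag = 2.3257*(-0.84805) = -1.9723

-1.2324 - 1.9723i


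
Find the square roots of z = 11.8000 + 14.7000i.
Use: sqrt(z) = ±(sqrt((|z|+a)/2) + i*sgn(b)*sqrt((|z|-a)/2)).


|z| = sqrt(139.24+216.09) = 18.8502
sqrt((|z|+a)/2) = sqrt((18.8502+11.8)/2) = sqrt(15.3251) = 3.9147
sqrt((|z|-a)/2) = sqrt((18.8502-11.8)/2) = sqrt(3.5251) = 1.8775

±(3.9147 + 1.8775i) i.e. 3.9147 + 1.8775i and -3.9147 - 1.8775i


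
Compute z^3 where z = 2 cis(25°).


r^3 = 2^3 = 8
n*theta = 3*25° = 75° = 75° (mod 360)
a = 8*cos(75°) = 2.0706
b = 8*sin(75°) = 7.7274

8 cis(75°) = 2.0706 + 7.7274i


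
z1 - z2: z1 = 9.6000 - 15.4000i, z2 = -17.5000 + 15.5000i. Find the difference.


Real: 9.6 + 17.5 = 27.1
Imag: -15.4 - 15.5 = -30.9

27.1000 - 30.9000i


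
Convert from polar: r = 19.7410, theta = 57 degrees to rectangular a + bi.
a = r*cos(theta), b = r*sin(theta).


a = 19.7410*cos(57°) = 19.7410*0.54464 = 10.7517
b = 19.7410*sin(57°) = 19.7410*0.83867 = 16.5562

10.7517 + 16.5562i


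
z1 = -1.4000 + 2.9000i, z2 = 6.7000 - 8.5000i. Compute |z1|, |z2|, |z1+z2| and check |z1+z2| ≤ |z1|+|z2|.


|z1| = sqrt((-1.4)^2 + 2.9^2) = sqrt(10.37) = 3.2202
|z2| = sqrt(6.7^2 + (-8.5)^2) = sqrt(117.14) = 10.8231
z1+z2 = 5.3000 - 5.6000i
|z1+z2| = sqrt(59.45) = 7.7104
|z1|+|z2| = 3.2202 + 10.8231 = 14.0433

|z1+z2| = 7.7104 ≤ |z1|+|z2| = 14.0433 (verified)


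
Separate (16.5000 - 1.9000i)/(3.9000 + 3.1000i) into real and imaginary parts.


Multiply by conjugate: (16.5000 - 1.9000i)(3.9000 - 3.1000i) / (3.9^2 + 3.1^2)
Numerator real = 16.5*3.9 - (1.9)*3.1 = 58.46
Numerator imag = -1.9*3.9 - 16.5*3.1 = -58.56
Denominator = 24.82
Re(z) = 58.46/24.82 = 2.3554
Im(z) = -58.56/24.82 = -2.3594

Re(z) = 2.3554, Im(z) = -2.3594


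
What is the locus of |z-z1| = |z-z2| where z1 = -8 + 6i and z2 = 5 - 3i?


Equal distances means the locus is the perpendicular bisector of z1 and z2.
Midpoint = ((-8+5)/2, (6+(-3))/2) = (-1.5000, 1.5000)

Perpendicular bisector through (-1.5000, 1.5000)


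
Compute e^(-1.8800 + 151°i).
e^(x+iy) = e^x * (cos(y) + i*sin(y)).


e^-1.8800 = 0.1526
cos(151°) = -0.8746
sin(151°) = 0.4848
Real = 0.1526*(-0.8746) = -0.1335
Imag = 0.1526*0.4848 = 0.0740

-0.1335 + 0.0740i


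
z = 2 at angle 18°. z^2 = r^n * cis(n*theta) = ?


r^2 = 2^2 = 4
n*theta = 2*18° = 36° = 36° (mod 360)
a = 4*cos(36°) = 3.2361
b = 4*sin(36°) = 2.3511

4 cis(36°) = 3.2361 + 2.3511i


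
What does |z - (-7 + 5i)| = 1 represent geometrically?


|z - z0| = r is a circle with center z0 and radius r.
Center = (-7, 5), radius = 1

Circle with center (-7, 5) and radius 1


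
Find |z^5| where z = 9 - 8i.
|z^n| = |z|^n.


|z| = sqrt(81+64) = sqrt(145) = 12.0416
|z^5| = |z|^5 = (sqrt(145))^5 = 145^2 * sqrt(145) = 21025*sqrt(145)

|z^5| = 21025*sqrt(145) ≈ 253174.5260


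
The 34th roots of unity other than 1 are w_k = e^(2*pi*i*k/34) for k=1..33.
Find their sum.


With w = e^(2*pi*i/34), all 34 of the 34th roots of unity w^0 = 1, w, ..., w^(33) sum to 0: 1 + w + ... + w^(33) = (1 - w^34)/(1 - w) = 0 since w^34 = 1, w ≠ 1.
Removing the root 1: w + w^2 + ... + w^(33) = 0 - 1 = -1

Sum = -1


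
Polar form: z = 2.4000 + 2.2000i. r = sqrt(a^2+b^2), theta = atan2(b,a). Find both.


r = sqrt(5.76+4.84) = sqrt(10.6) = 3.2558
theta = atan2(2.2, 2.4) = 42.5104 degrees

r = 3.2558, theta = 42.5104 degrees


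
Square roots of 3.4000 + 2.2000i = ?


|z| = sqrt(11.56+4.84) = 4.0497
sqrt((|z|+a)/2) = sqrt((4.0497+3.4)/2) = sqrt(3.7248) = 1.9300
sqrt((|z|-a)/2) = sqrt((4.0497-3.4)/2) = sqrt(0.3248) = 0.5700

±(1.9300 + 0.5700i) i.e. 1.9300 + 0.5700i and -1.9300 - 0.5700i


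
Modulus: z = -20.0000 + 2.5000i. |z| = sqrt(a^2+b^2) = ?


|z| = sqrt((-20)^2 + 2.5^2) = sqrt(400 + 6.25) = sqrt(406.25) = 20.1556

|z| = 20.1556


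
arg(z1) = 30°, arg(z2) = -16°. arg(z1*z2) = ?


arg(z1*z2) = 30° - 16° = 14°
Normalized to (-180°, 180°]: 14°

14°


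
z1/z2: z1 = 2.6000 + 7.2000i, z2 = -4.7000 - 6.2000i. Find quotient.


Conjugate of z2 = -4.7000 + 6.2000i
Numerator: (2.6000 + 7.2000i)(-4.7000 + 6.2000i) = -56.8600 - 17.7200i
Denominator: (-4.7)^2 + (-6.2)^2 = 60.53
Result = (-56.8600 - 17.7200i)/60.53

-0.9394 - 0.2927i


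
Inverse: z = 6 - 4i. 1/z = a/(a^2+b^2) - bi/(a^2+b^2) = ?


|z|^2 = 36+16 = 52
1/z = (6 + 4i)/52

1/z = 0.1154 + 0.0769i


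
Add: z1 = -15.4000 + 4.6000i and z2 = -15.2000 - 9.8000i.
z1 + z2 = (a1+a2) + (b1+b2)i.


Real: -15.4 - 15.2 = -30.6
Imag: 4.6 - 9.8 = -5.2

-30.6000 - 5.2000i


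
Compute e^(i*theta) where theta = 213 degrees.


cos(213°) = -0.8387
sin(213°) = -0.5446

e^(i*213°) = -0.8387 - 0.5446i


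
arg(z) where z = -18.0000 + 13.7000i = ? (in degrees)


Re = -18, Im = 13.7
arg = atan2(13.7, -18) = 142.7248 degrees

arg(z) = 142.7248 degrees


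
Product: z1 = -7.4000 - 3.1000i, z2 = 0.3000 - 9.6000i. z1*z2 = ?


Real = -7.4*0.3 - (-3.1)*(-9.6) = -2.22 - 29.76 = -31.98
Imag = -7.4*(-9.6) + 0.3*(-3.1) = 71.04 - (0.93) = 70.11

-31.9800 + 70.1100i


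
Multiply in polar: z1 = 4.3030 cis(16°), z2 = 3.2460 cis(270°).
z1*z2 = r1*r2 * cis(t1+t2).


r = 4.3030 * 3.2460 = 13.9675
theta = 16° + 270° = 286° = 286° (mod 360)

13.9675 cis(286°)


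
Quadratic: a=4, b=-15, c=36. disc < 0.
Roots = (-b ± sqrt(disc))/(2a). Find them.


disc = (-15)^2 - 4*4*36 = 225 - 576 = -351
sqrt(|disc|) = sqrt(351) = 18.7350
Real part = 15/(2*4) = 1.8750
Imag part = 18.7350/(2*4) = 2.3419

1.8750 ± 2.3419i


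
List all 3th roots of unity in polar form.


The 3th roots of unity are cis(360k/3°) for k=0..2
Angle step = 360/3 = 120°
Primitive root: cis(120°)
Primitive root = -0.5000 + 0.8660i

3 roots at angles: 0°, 120°, 240°


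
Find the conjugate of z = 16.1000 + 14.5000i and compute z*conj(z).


z_bar = 16.1000 - 14.5000i
z*z_bar = 16.1^2 + 14.5^2 = 259.21 + 210.25 = 469.46

z_bar = 16.1000 - 14.5000i, z*z_bar = 469.46


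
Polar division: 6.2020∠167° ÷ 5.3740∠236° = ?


r = 6.2020 / 5.3740 = 1.1541
theta = 167° - 236° = -69° = 291° (mod 360)

1.1541 cis(291°)


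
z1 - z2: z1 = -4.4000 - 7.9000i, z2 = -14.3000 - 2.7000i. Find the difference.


Real: -4.4 + 14.3 = 9.9
Imag: -7.9 + 2.7 = -5.2

9.9000 - 5.2000i


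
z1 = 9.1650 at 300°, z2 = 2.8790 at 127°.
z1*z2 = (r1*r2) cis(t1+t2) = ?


r = 9.1650 * 2.8790 = 26.3860
theta = 300° + 127° = 427° = 67° (mod 360)

26.3860 cis(67°)


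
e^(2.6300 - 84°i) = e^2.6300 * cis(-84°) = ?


e^2.6300 = 13.8738
cos(-84°) = 0.10453
sin(-84°) = -0.99452
Real = 13.8738*0.10453 = 1.4502
Imag = 13.8738*(-0.99452) = -13.7978

1.4502 - 13.7978i


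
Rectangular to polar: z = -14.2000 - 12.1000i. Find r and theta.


r = sqrt(201.64+146.41) = sqrt(348.05) = 18.6561
theta = atan2(-12.1, -14.2) = -139.5653 degrees

r = 18.6561, theta = -139.5653 degrees


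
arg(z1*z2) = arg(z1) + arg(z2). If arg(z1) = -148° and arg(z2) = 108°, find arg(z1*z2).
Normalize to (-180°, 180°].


arg(z1*z2) = -148° + 108° = -40°
Normalized to (-180°, 180°]: -40°

-40°


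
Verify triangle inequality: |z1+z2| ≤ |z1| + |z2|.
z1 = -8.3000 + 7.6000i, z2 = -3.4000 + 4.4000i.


|z1| = sqrt((-8.3)^2 + 7.6^2) = sqrt(126.65) = 11.2539
|z2| = sqrt((-3.4)^2 + 4.4^2) = sqrt(30.92) = 5.5606
z1+z2 = -11.7000 + 12.0000i
|z1+z2| = sqrt(280.89) = 16.7598
|z1|+|z2| = 11.2539 + 5.5606 = 16.8145

|z1+z2| = 16.7598 ≤ |z1|+|z2| = 16.8145 (verified)


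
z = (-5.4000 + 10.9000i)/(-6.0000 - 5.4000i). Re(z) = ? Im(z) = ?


Multiply by conjugate: (-5.4000 + 10.9000i)(-6.0000 + 5.4000i) / ((-6)^2 + (-5.4)^2)
Numerator real = -5.4*(-6) + 10.9*(-5.4) = -26.46
Numerator imag = 10.9*(-6) - (-5.4)*(-5.4) = -94.56
Denominator = 65.16
Re(z) = -26.46/65.16 = -0.4061
Im(z) = -94.56/65.16 = -1.4512

Re(z) = -0.4061, Im(z) = -1.4512


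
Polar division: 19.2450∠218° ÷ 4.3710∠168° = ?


r = 19.2450 / 4.3710 = 4.4029
theta = 218° - 168° = 50° = 50° (mod 360)

4.4029 cis(50°)


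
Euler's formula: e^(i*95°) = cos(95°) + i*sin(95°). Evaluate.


cos(95°) = -0.0872
sin(95°) = 0.9962

e^(i*95°) = -0.0872 + 0.9962i


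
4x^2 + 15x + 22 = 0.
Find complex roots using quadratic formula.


disc = 15^2 - 4*4*22 = 225 - 352 = -127
sqrt(|disc|) = sqrt(127) = 11.2694
Real part = -15/(2*4) = -1.8750
Imag part = 11.2694/(2*4) = 1.4087

-1.8750 ± 1.4087i


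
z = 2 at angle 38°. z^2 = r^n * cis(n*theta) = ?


r^2 = 2^2 = 4
n*theta = 2*38° = 76° = 76° (mod 360)
a = 4*cos(76°) = 0.9677
b = 4*sin(76°) = 3.8812

4 cis(76°) = 0.9677 + 3.8812i


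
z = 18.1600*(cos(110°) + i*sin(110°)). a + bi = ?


a = 18.1600*cos(110°) = 18.1600*(-0.34202) = -6.2111
b = 18.1600*sin(110°) = 18.1600*0.93969 = 17.0648

-6.2111 + 17.0648i


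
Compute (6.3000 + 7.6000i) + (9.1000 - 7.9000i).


Real: 6.3 + 9.1 = 15.4
Imag: 7.6 - 7.9 = -0.3

15.4000 - 0.3000i


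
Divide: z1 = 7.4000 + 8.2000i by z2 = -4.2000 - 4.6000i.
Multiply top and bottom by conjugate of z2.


Conjugate of z2 = -4.2000 + 4.6000i
Numerator: (7.4000 + 8.2000i)(-4.2000 + 4.6000i) = -68.8000 - 0.4000i
Denominator: (-4.2)^2 + (-4.6)^2 = 38.8
Result = (-68.8000 - 0.4000i)/38.8

-1.7732 - 0.0103i


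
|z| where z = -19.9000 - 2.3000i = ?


|z| = sqrt((-19.9)^2 + (-2.3)^2) = sqrt(396.01 + 5.29) = sqrt(401.3) = 20.0325

|z| = 20.0325


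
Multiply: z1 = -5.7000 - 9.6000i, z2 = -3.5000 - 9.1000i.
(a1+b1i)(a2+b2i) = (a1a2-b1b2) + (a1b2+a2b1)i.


Real = -5.7*(-3.5) - (-9.6)*(-9.1) = 19.95 - 87.36 = -67.41
Imag = -5.7*(-9.1) - (3.5)*(-9.6) = 51.87 + 33.6 = 85.47

-67.4100 + 85.4700i


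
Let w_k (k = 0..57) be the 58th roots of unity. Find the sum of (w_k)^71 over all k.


The roots are w_k = w^k with w = e^(2*pi*i/58), and (w^k)^71 = (w^71)^k.
So S = 1 + u + u^2 + ... + u^(57) with u = w^71.
71 = 1*58 + 13, so 71 is not a multiple of 58: u = (w^58)^1 * w^13 = w^13 ≠ 1 (w is a primitive 58th root), while u^58 = (w^58)^71 = 1.
Geometric series: S = (1 - u^58)/(1 - u) = (1 - 1)/(1 - u) = 0

S = 0


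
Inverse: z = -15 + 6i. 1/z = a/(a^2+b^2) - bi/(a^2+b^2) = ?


|z|^2 = 225+36 = 261
1/z = (-15 - 6i)/261

1/z = -0.0575 - 0.0230i


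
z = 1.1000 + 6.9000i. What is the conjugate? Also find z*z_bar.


z_bar = 1.1000 - 6.9000i
z*z_bar = 1.1^2 + 6.9^2 = 1.21 + 47.61 = 48.82

z_bar = 1.1000 - 6.9000i, z*z_bar = 48.82


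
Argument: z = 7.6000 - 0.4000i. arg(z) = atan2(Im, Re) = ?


Re = 7.6, Im = -0.4
arg = atan2(-0.4, 7.6) = -3.0128 degrees

arg(z) = -3.0128 degrees


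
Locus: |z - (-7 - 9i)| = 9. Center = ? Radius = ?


|z - z0| = r is a circle with center z0 and radius r.
Center = (-7, -9), radius = 9

Circle with center (-7, -9) and radius 9


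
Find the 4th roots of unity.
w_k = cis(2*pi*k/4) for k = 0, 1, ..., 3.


The 4th roots of unity are cis(360k/4°) for k=0..3
Angle step = 360/4 = 90°
Primitive root: cis(90°)
Primitive root = 0 + 1.0000i

4 roots at angles: 0°, 90°, 180°, 270°


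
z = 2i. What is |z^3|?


|z| = sqrt(0+4) = sqrt(4) = 2
|z^3| = |z|^3 = 2^3 = 8

|z^3| = 8


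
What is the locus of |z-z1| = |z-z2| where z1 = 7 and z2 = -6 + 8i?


Equal distances means the locus is the perpendicular bisector of z1 and z2.
Midpoint = ((7+(-6))/2, (0+8)/2) = (0.5000, 4.0000)

Perpendicular bisector through (0.5000, 4.0000)


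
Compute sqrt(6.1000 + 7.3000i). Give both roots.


|z| = sqrt(37.21+53.29) = 9.5131
sqrt((|z|+a)/2) = sqrt((9.5131+6.1)/2) = sqrt(7.8066) = 2.7940
sqrt((|z|-a)/2) = sqrt((9.5131-6.1)/2) = sqrt(1.7066) = 1.3064

±(2.7940 + 1.3064i) i.e. 2.7940 + 1.3064i and -2.7940 - 1.3064i


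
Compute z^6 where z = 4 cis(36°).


r^6 = 4^6 = 4096
n*theta = 6*36° = 216° = 216° (mod 360)
a = 4096*cos(216°) = -3313.7336
b = 4096*sin(216°) = -2407.5684

4096 cis(216°) = -3313.7336 - 2407.5684i


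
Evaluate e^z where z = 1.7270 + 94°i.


e^1.7270 = 5.6238
cos(94°) = -0.06976
sin(94°) = 0.99756
Real = 5.6238*(-0.06976) = -0.3923
Imag = 5.6238*0.99756 = 5.6101

-0.3923 + 5.6101i


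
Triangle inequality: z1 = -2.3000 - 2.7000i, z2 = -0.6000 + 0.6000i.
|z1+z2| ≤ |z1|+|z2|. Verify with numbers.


|z1| = sqrt((-2.3)^2 + (-2.7)^2) = sqrt(12.58) = 3.5468
|z2| = sqrt((-0.6)^2 + 0.6^2) = sqrt(0.72) = 0.8485
z1+z2 = -2.9000 - 2.1000i
|z1+z2| = sqrt(12.82) = 3.5805
|z1|+|z2| = 3.5468 + 0.8485 = 4.3953

|z1+z2| = 3.5805 ≤ |z1|+|z2| = 4.3953 (verified)


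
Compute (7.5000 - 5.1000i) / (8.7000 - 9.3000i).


Conjugate of z2 = 8.7000 + 9.3000i
Numerator: (7.5000 - 5.1000i)(8.7000 + 9.3000i) = 112.6800 + 25.3800i
Denominator: 8.7^2 + (-9.3)^2 = 162.18
Result = (112.6800 + 25.3800i)/162.18

0.6948 + 0.1565i


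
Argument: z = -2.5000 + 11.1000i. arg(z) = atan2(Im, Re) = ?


Re = -2.5, Im = 11.1
arg = atan2(11.1, -2.5) = 102.6927 degrees

arg(z) = 102.6927 degrees


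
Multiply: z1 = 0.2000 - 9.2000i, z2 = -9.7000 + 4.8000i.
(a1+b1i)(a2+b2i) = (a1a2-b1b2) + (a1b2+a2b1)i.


Real = 0.2*(-9.7) - (-9.2)*4.8 = -1.94 - (-44.16) = 42.22
Imag = 0.2*4.8 - (9.7)*(-9.2) = 0.96 + 89.24 = 90.2

42.2200 + 90.2000i
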